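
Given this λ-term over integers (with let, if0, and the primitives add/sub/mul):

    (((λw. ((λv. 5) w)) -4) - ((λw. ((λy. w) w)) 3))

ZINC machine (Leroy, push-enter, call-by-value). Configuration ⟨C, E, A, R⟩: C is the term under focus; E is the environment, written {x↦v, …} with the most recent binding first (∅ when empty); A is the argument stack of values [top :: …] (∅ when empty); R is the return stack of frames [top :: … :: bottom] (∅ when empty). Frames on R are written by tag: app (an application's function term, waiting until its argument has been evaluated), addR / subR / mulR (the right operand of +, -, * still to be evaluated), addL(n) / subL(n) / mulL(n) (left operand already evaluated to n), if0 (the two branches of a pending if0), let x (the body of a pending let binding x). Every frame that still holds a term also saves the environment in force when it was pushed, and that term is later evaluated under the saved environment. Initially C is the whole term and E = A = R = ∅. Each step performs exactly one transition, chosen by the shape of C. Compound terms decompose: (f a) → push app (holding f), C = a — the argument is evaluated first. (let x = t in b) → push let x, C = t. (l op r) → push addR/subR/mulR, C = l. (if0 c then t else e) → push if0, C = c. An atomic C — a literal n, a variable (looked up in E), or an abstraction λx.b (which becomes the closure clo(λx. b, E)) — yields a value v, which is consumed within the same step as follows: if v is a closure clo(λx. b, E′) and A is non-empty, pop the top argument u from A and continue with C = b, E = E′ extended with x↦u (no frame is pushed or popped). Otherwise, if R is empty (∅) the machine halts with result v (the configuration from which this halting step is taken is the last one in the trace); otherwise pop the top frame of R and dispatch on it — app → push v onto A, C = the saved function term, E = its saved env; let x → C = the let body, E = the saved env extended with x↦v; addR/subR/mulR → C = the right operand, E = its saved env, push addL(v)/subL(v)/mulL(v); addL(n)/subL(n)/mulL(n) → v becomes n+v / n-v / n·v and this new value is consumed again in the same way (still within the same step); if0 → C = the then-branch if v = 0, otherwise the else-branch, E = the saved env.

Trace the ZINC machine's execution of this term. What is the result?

Answer: 2

Execution trace:
0. ⟨C=(((λw. ((λv. 5) w)) -4) - ((λw. ((λy. w) w)) 3)); E=∅; A=∅; R=∅⟩
1. ⟨C=((λw. ((λv. 5) w)) -4); E=∅; A=∅; R=[subR]⟩
2. ⟨C=-4; E=∅; A=∅; R=[app :: subR]⟩
3. ⟨C=(λw. ((λv. 5) w)); E=∅; A=[-4]; R=[subR]⟩
4. ⟨C=((λv. 5) w); E={w↦-4}; A=∅; R=[subR]⟩
5. ⟨C=w; E={w↦-4}; A=∅; R=[app :: subR]⟩
6. ⟨C=(λv. 5); E={w↦-4}; A=[-4]; R=[subR]⟩
7. ⟨C=5; E={v↦-4, w↦-4}; A=∅; R=[subR]⟩
8. ⟨C=((λw. ((λy. w) w)) 3); E=∅; A=∅; R=[subL(5)]⟩
9. ⟨C=3; E=∅; A=∅; R=[app :: subL(5)]⟩
10. ⟨C=(λw. ((λy. w) w)); E=∅; A=[3]; R=[subL(5)]⟩
11. ⟨C=((λy. w) w); E={w↦3}; A=∅; R=[subL(5)]⟩
12. ⟨C=w; E={w↦3}; A=∅; R=[app :: subL(5)]⟩
13. ⟨C=(λy. w); E={w↦3}; A=[3]; R=[subL(5)]⟩
14. ⟨C=w; E={y↦3, w↦3}; A=∅; R=[subL(5)]⟩
→ final value 2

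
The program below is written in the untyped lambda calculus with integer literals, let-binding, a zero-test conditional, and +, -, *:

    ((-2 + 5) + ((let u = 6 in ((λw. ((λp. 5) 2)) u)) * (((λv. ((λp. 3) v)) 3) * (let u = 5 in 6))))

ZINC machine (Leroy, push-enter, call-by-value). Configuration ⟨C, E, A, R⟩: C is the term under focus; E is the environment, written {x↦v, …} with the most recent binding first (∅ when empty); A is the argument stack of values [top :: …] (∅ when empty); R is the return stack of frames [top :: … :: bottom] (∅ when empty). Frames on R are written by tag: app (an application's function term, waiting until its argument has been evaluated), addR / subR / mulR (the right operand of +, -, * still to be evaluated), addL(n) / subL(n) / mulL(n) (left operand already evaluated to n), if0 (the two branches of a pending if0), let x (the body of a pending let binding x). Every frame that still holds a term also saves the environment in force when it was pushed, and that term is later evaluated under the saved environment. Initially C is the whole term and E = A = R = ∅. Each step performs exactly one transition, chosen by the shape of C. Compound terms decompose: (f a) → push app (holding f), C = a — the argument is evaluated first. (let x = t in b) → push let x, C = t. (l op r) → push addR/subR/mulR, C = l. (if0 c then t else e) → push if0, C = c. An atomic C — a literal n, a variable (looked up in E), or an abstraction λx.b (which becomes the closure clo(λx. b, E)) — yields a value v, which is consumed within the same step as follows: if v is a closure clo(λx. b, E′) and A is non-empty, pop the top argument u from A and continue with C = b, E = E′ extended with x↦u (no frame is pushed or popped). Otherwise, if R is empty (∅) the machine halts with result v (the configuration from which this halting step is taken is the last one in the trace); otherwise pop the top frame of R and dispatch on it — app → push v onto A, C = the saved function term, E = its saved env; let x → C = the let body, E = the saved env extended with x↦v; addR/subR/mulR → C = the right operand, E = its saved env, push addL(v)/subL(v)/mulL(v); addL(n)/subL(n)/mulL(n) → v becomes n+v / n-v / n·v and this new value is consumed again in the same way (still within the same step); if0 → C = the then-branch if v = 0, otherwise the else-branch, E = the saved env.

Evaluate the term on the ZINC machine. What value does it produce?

Answer: 93

Execution trace:
0. [C=((-2 + 5) + ((let u = 6 in ((λw. ((λp. 5) 2)) u)) * (((λv. ((λp. 3) v)) 3) * (let u = 5 in 6)))) | E=∅ | A=∅ | R=∅]
1. [C=(-2 + 5) | E=∅ | A=∅ | R=[addR]]
2. [C=-2 | E=∅ | A=∅ | R=[addR :: addR]]
3. [C=5 | E=∅ | A=∅ | R=[addL(-2) :: addR]]
4. [C=((let u = 6 in ((λw. ((λp. 5) 2)) u)) * (((λv. ((λp. 3) v)) 3) * (let u = 5 in 6))) | E=∅ | A=∅ | R=[addL(3)]]
5. [C=(let u = 6 in ((λw. ((λp. 5) 2)) u)) | E=∅ | A=∅ | R=[mulR :: addL(3)]]
6. [C=6 | E=∅ | A=∅ | R=[let u :: mulR :: addL(3)]]
7. [C=((λw. ((λp. 5) 2)) u) | E={u↦6} | A=∅ | R=[mulR :: addL(3)]]
8. [C=u | E={u↦6} | A=∅ | R=[app :: mulR :: addL(3)]]
9. [C=(λw. ((λp. 5) 2)) | E={u↦6} | A=[6] | R=[mulR :: addL(3)]]
10. [C=((λp. 5) 2) | E={w↦6, u↦6} | A=∅ | R=[mulR :: addL(3)]]
11. [C=2 | E={w↦6, u↦6} | A=∅ | R=[app :: mulR :: addL(3)]]
12. [C=(λp. 5) | E={w↦6, u↦6} | A=[2] | R=[mulR :: addL(3)]]
13. [C=5 | E={p↦2, w↦6, u↦6} | A=∅ | R=[mulR :: addL(3)]]
14. [C=(((λv. ((λp. 3) v)) 3) * (let u = 5 in 6)) | E=∅ | A=∅ | R=[mulL(5) :: addL(3)]]
15. [C=((λv. ((λp. 3) v)) 3) | E=∅ | A=∅ | R=[mulR :: mulL(5) :: addL(3)]]
16. [C=3 | E=∅ | A=∅ | R=[app :: mulR :: mulL(5) :: addL(3)]]
17. [C=(λv. ((λp. 3) v)) | E=∅ | A=[3] | R=[mulR :: mulL(5) :: addL(3)]]
18. [C=((λp. 3) v) | E={v↦3} | A=∅ | R=[mulR :: mulL(5) :: addL(3)]]
19. [C=v | E={v↦3} | A=∅ | R=[app :: mulR :: mulL(5) :: addL(3)]]
20. [C=(λp. 3) | E={v↦3} | A=[3] | R=[mulR :: mulL(5) :: addL(3)]]
21. [C=3 | E={p↦3, v↦3} | A=∅ | R=[mulR :: mulL(5) :: addL(3)]]
22. [C=(let u = 5 in 6) | E=∅ | A=∅ | R=[mulL(3) :: mulL(5) :: addL(3)]]
23. [C=5 | E=∅ | A=∅ | R=[let u :: mulL(3) :: mulL(5) :: addL(3)]]
24. [C=6 | E={u↦5} | A=∅ | R=[mulL(3) :: mulL(5) :: addL(3)]]
→ final value 93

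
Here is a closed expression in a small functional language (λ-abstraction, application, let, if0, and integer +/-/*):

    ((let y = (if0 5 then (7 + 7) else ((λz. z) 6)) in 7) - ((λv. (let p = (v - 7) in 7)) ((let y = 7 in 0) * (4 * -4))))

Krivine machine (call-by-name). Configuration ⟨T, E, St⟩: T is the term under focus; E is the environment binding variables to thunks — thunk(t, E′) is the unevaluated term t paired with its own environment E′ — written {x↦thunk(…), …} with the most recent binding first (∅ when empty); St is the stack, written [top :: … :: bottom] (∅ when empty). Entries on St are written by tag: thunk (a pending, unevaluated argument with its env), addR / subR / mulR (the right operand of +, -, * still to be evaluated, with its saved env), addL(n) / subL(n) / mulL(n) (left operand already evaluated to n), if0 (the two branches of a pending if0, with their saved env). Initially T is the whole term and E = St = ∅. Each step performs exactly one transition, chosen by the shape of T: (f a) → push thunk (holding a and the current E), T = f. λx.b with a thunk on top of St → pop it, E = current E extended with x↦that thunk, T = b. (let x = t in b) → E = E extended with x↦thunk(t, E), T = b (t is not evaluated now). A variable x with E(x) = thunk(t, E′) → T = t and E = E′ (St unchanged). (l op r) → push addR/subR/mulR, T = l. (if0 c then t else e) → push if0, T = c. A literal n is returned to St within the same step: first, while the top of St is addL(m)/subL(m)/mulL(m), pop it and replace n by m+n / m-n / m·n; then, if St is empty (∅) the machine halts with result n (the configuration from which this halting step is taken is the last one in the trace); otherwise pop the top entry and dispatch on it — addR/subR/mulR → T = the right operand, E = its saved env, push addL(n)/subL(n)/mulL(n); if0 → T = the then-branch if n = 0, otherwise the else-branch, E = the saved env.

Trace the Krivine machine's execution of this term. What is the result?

[0] <T=((let y = (if0 5 then (7 + 7) else ((λz. z) 6)) in 7) - ((λv. (let p = (v - 7) in 7)) ((let y = 7 in 0) * (4 * -4)))), E=∅, St=∅>
[1] <T=(let y = (if0 5 then (7 + 7) else ((λz. z) 6)) in 7), E=∅, St=[subR]>
[2] <T=7, E={y↦thunk((if0 5 then (7 + 7) else ((λz. z) 6)), ∅)}, St=[subR]>
[3] <T=((λv. (let p = (v - 7) in 7)) ((let y = 7 in 0) * (4 * -4))), E=∅, St=[subL(7)]>
[4] <T=(λv. (let p = (v - 7) in 7)), E=∅, St=[thunk :: subL(7)]>
[5] <T=(let p = (v - 7) in 7), E={v↦thunk(((let y = 7 in 0) * (4 * -4)), ∅)}, St=[subL(7)]>
[6] <T=7, E={p↦thunk((v - 7), {v↦thunk(((let y = 7 in 0) * (4 * -4)), ∅)}), v↦thunk(((let y = 7 in 0) * (4 * -4)), ∅)}, St=[subL(7)]>
→ final value 0

Answer: 0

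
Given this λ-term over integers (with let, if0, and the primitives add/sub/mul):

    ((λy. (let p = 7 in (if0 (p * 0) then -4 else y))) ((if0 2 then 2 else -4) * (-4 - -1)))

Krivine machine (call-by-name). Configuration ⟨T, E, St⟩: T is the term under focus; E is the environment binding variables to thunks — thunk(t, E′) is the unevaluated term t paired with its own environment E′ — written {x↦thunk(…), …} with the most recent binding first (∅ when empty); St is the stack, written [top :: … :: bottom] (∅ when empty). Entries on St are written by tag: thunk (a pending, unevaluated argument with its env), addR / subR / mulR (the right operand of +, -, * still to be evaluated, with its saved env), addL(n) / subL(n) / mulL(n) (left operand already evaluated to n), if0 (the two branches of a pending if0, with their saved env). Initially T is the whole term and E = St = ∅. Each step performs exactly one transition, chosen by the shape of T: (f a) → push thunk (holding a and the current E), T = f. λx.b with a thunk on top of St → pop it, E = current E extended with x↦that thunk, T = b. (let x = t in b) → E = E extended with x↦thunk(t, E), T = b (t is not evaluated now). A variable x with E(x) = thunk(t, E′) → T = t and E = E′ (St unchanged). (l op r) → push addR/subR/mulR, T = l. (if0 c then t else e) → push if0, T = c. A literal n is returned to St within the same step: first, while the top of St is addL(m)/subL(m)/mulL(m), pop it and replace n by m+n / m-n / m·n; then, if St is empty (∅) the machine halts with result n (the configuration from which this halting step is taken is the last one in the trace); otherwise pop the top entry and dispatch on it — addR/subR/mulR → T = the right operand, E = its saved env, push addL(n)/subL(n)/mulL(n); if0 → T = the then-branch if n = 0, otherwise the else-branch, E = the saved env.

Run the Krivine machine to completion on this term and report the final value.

Answer: -4

Execution trace:
t=0: ⟨T=((λy. (let p = 7 in (if0 (p * 0) then -4 else y))) ((if0 2 then 2 else -4) * (-4 - -1))); E=∅; St=∅⟩
t=1: ⟨T=(λy. (let p = 7 in (if0 (p * 0) then -4 else y))); E=∅; St=[thunk]⟩
t=2: ⟨T=(let p = 7 in (if0 (p * 0) then -4 else y)); E={y↦thunk(((if0 2 then 2 else -4) * (-4 - -1)), ∅)}; St=∅⟩
t=3: ⟨T=(if0 (p * 0) then -4 else y); E={p↦thunk(7, {y↦thunk(((if0 2 then 2 else -4) * (-4 - -1)), ∅)}), y↦thunk(((if0 2 then 2 else -4) * (-4 - -1)), ∅)}; St=∅⟩
t=4: ⟨T=(p * 0); E={p↦thunk(7, {y↦thunk(((if0 2 then 2 else -4) * (-4 - -1)), ∅)}), y↦thunk(((if0 2 then 2 else -4) * (-4 - -1)), ∅)}; St=[if0]⟩
t=5: ⟨T=p; E={p↦thunk(7, {y↦thunk(((if0 2 then 2 else -4) * (-4 - -1)), ∅)}), y↦thunk(((if0 2 then 2 else -4) * (-4 - -1)), ∅)}; St=[mulR :: if0]⟩
t=6: ⟨T=7; E={y↦thunk(((if0 2 then 2 else -4) * (-4 - -1)), ∅)}; St=[mulR :: if0]⟩
t=7: ⟨T=0; E={p↦thunk(7, {y↦thunk(((if0 2 then 2 else -4) * (-4 - -1)), ∅)}), y↦thunk(((if0 2 then 2 else -4) * (-4 - -1)), ∅)}; St=[mulL(7) :: if0]⟩
t=8: ⟨T=-4; E={p↦thunk(7, {y↦thunk(((if0 2 then 2 else -4) * (-4 - -1)), ∅)}), y↦thunk(((if0 2 then 2 else -4) * (-4 - -1)), ∅)}; St=∅⟩
→ final value -4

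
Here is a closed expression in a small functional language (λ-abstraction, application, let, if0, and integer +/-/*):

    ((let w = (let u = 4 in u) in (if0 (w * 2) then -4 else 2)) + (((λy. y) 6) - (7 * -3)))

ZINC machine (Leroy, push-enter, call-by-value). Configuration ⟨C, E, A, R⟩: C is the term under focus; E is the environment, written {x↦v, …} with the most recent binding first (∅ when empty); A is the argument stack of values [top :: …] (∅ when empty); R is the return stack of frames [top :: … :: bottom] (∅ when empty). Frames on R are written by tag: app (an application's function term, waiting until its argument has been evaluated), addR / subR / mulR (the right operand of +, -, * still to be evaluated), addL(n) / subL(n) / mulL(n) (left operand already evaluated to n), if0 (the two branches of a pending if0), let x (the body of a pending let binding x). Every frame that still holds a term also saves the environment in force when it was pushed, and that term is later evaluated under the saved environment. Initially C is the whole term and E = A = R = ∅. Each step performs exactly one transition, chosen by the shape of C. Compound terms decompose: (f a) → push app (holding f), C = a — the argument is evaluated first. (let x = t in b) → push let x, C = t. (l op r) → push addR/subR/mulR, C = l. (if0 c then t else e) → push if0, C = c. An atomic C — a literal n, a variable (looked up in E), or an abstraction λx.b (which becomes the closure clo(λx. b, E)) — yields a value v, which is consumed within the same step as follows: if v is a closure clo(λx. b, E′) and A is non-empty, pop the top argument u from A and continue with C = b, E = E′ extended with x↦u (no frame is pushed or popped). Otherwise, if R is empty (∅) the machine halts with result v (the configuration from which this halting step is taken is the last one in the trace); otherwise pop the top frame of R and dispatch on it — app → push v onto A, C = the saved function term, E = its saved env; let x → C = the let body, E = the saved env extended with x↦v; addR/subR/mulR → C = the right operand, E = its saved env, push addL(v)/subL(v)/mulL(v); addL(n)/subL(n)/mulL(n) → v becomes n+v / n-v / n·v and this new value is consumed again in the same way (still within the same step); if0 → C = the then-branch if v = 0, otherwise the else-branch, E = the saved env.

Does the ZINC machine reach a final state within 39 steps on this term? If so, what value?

Answer: 29

Machine steps:
[0] <C=((let w = (let u = 4 in u) in (if0 (w * 2) then -4 else 2)) + (((λy. y) 6) - (7 * -3))), E=∅, A=∅, R=∅>
[1] <C=(let w = (let u = 4 in u) in (if0 (w * 2) then -4 else 2)), E=∅, A=∅, R=[addR]>
[2] <C=(let u = 4 in u), E=∅, A=∅, R=[let w :: addR]>
[3] <C=4, E=∅, A=∅, R=[let u :: let w :: addR]>
[4] <C=u, E={u↦4}, A=∅, R=[let w :: addR]>
[5] <C=(if0 (w * 2) then -4 else 2), E={w↦4}, A=∅, R=[addR]>
[6] <C=(w * 2), E={w↦4}, A=∅, R=[if0 :: addR]>
[7] <C=w, E={w↦4}, A=∅, R=[mulR :: if0 :: addR]>
[8] <C=2, E={w↦4}, A=∅, R=[mulL(4) :: if0 :: addR]>
[9] <C=2, E={w↦4}, A=∅, R=[addR]>
[10] <C=(((λy. y) 6) - (7 * -3)), E=∅, A=∅, R=[addL(2)]>
[11] <C=((λy. y) 6), E=∅, A=∅, R=[subR :: addL(2)]>
[12] <C=6, E=∅, A=∅, R=[app :: subR :: addL(2)]>
[13] <C=(λy. y), E=∅, A=[6], R=[subR :: addL(2)]>
[14] <C=y, E={y↦6}, A=∅, R=[subR :: addL(2)]>
[15] <C=(7 * -3), E=∅, A=∅, R=[subL(6) :: addL(2)]>
[16] <C=7, E=∅, A=∅, R=[mulR :: subL(6) :: addL(2)]>
[17] <C=-3, E=∅, A=∅, R=[mulL(7) :: subL(6) :: addL(2)]>
→ final value 29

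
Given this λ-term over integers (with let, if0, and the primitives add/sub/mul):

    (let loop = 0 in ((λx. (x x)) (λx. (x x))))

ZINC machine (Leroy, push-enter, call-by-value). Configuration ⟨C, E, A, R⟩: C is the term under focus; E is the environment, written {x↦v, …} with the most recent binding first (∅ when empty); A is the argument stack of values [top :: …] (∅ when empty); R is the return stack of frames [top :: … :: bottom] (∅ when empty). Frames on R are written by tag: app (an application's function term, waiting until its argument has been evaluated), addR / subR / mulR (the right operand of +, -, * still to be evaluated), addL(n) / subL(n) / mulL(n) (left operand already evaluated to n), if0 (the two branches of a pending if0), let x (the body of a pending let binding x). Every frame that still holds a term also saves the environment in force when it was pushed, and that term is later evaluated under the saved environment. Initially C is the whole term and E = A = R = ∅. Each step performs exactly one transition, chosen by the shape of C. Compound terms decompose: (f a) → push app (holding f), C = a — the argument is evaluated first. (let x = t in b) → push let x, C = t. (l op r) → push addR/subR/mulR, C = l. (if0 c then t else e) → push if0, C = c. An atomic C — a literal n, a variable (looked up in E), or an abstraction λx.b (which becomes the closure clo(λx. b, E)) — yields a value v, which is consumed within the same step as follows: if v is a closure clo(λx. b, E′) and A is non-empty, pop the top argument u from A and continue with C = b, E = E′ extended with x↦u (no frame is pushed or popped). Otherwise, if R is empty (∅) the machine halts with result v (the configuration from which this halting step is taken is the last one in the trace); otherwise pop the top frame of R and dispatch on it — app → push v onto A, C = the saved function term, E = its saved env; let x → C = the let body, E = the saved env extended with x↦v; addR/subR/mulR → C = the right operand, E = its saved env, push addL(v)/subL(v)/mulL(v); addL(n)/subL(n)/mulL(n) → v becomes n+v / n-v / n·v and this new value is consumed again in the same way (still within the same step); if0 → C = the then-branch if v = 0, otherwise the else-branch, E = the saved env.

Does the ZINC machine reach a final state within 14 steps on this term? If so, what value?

Answer: DIVERGES (no final state within 14 steps)

Derivation:
0. ⟨C=(let loop = 0 in ((λx. (x x)) (λx. (x x)))); E=∅; A=∅; R=∅⟩
1. ⟨C=0; E=∅; A=∅; R=[let loop]⟩
2. ⟨C=((λx. (x x)) (λx. (x x))); E={loop↦0}; A=∅; R=∅⟩
3. ⟨C=(λx. (x x)); E={loop↦0}; A=∅; R=[app]⟩
4. ⟨C=(λx. (x x)); E={loop↦0}; A=[clo(λx. (x x), {loop↦0})]; R=∅⟩
5. ⟨C=(x x); E={x↦clo(λx. (x x), {loop↦0}), loop↦0}; A=∅; R=∅⟩
6. ⟨C=x; E={x↦clo(λx. (x x), {loop↦0}), loop↦0}; A=∅; R=[app]⟩
7. ⟨C=x; E={x↦clo(λx. (x x), {loop↦0}), loop↦0}; A=[clo(λx. (x x), {loop↦0})]; R=∅⟩
… configuration repeats with period 3 (steps 5–7 recur indefinitely) …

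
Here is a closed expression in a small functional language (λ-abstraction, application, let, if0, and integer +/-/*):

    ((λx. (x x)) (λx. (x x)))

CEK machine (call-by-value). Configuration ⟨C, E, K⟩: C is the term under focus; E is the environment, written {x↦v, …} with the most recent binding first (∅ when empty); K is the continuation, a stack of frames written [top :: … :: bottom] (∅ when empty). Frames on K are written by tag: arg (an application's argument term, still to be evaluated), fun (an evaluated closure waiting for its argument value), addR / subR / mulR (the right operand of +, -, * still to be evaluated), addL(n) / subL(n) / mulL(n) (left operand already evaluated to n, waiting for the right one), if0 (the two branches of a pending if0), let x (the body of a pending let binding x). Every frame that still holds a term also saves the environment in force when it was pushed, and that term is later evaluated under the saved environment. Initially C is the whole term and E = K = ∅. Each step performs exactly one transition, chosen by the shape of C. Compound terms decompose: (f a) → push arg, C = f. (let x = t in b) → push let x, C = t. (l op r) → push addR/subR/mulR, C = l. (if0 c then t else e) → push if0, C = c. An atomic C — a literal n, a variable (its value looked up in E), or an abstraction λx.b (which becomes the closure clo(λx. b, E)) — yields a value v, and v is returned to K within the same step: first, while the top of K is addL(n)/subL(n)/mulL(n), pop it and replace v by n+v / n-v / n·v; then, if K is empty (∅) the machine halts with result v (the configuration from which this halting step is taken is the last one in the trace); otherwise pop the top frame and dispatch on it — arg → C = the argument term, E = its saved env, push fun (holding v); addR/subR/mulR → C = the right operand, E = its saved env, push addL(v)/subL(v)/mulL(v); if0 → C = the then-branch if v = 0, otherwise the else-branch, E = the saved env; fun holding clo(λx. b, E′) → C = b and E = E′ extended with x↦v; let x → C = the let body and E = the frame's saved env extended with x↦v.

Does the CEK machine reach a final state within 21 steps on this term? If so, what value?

[0] <C=((λx. (x x)) (λx. (x x))), E=∅, K=∅>
[1] <C=(λx. (x x)), E=∅, K=[arg]>
[2] <C=(λx. (x x)), E=∅, K=[fun]>
[3] <C=(x x), E={x↦clo(λx. (x x), ∅)}, K=∅>
[4] <C=x, E={x↦clo(λx. (x x), ∅)}, K=[arg]>
[5] <C=x, E={x↦clo(λx. (x x), ∅)}, K=[fun]>
… configuration repeats with period 3 (steps 3–5 recur indefinitely) …

Answer: DIVERGES (no final state within 21 steps)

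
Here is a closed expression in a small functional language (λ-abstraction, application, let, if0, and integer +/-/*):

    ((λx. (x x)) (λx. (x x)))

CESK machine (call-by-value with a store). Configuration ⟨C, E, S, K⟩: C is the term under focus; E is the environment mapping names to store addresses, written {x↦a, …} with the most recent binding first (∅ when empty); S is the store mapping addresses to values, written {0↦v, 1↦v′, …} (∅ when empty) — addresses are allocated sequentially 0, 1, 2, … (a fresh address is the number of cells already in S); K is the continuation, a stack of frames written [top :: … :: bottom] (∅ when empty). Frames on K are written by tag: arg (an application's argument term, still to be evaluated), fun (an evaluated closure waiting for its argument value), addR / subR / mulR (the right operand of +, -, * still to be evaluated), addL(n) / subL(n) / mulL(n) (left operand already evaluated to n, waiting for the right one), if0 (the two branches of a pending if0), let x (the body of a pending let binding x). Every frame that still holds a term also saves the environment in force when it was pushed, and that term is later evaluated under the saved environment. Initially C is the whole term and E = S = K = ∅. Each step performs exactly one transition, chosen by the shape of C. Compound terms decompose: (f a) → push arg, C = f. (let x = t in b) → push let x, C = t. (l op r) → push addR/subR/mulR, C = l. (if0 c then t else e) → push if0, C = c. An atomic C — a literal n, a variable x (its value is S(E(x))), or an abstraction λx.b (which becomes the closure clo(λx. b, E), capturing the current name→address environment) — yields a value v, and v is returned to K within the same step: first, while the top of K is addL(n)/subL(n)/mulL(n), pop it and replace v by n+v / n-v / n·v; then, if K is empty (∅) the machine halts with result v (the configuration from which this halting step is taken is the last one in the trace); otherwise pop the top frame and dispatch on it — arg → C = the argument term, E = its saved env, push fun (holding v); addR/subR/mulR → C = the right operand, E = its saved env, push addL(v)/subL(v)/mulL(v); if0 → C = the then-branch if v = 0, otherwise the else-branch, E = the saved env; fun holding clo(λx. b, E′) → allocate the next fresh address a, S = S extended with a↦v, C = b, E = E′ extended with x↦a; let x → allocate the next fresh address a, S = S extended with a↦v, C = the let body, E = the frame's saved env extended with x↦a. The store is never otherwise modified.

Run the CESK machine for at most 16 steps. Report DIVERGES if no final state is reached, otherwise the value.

Answer: DIVERGES (no final state within 16 steps)

Derivation:
[0] ⟨C=((λx. (x x)) (λx. (x x))); E=∅; S=∅; K=∅⟩
[1] ⟨C=(λx. (x x)); E=∅; S=∅; K=[arg]⟩
[2] ⟨C=(λx. (x x)); E=∅; S=∅; K=[fun]⟩
[3] ⟨C=(x x); E={x↦0}; S={0↦clo(λx. (x x), ∅)}; K=∅⟩
[4] ⟨C=x; E={x↦0}; S={0↦clo(λx. (x x), ∅)}; K=[arg]⟩
[5] ⟨C=x; E={x↦0}; S={0↦clo(λx. (x x), ∅)}; K=[fun]⟩
[6] ⟨C=(x x); E={x↦1}; S={0↦clo(λx. (x x), ∅), 1↦clo(λx. (x x), ∅)}; K=∅⟩
[7] ⟨C=x; E={x↦1}; S={0↦clo(λx. (x x), ∅), 1↦clo(λx. (x x), ∅)}; K=[arg]⟩
[8] ⟨C=x; E={x↦1}; S={0↦clo(λx. (x x), ∅), 1↦clo(λx. (x x), ∅)}; K=[fun]⟩
[9] ⟨C=(x x); E={x↦2}; S={0↦clo(λx. (x x), ∅), 1↦clo(λx. (x x), ∅), 2↦clo(λx. (x x), ∅)}; K=∅⟩
[10] ⟨C=x; E={x↦2}; S={0↦clo(λx. (x x), ∅), 1↦clo(λx. (x x), ∅), 2↦clo(λx. (x x), ∅)}; K=[arg]⟩
[11] ⟨C=x; E={x↦2}; S={0↦clo(λx. (x x), ∅), 1↦clo(λx. (x x), ∅), 2↦clo(λx. (x x), ∅)}; K=[fun]⟩
[12] ⟨C=(x x); E={x↦3}; S={0↦clo(λx. (x x), ∅), 1↦clo(λx. (x x), ∅), 2↦clo(λx. (x x), ∅), 3↦clo(λx. (x x), ∅)}; K=∅⟩
[13] ⟨C=x; E={x↦3}; S={0↦clo(λx. (x x), ∅), 1↦clo(λx. (x x), ∅), 2↦clo(λx. (x x), ∅), 3↦clo(λx. (x x), ∅)}; K=[arg]⟩
[14] ⟨C=x; E={x↦3}; S={0↦clo(λx. (x x), ∅), 1↦clo(λx. (x x), ∅), 2↦clo(λx. (x x), ∅), 3↦clo(λx. (x x), ∅)}; K=[fun]⟩
[15] ⟨C=(x x); E={x↦4}; S={0↦clo(λx. (x x), ∅), 1↦clo(λx. (x x), ∅), 2↦clo(λx. (x x), ∅), 3↦clo(λx. (x x), ∅), 4↦clo(λx. (x x), ∅)}; K=∅⟩
[16] ⟨C=x; E={x↦4}; S={0↦clo(λx. (x x), ∅), 1↦clo(λx. (x x), ∅), 2↦clo(λx. (x x), ∅), 3↦clo(λx. (x x), ∅), 4↦clo(λx. (x x), ∅)}; K=[arg]⟩
→ 16 transitions taken and the configuration is still not final: no result within 16 steps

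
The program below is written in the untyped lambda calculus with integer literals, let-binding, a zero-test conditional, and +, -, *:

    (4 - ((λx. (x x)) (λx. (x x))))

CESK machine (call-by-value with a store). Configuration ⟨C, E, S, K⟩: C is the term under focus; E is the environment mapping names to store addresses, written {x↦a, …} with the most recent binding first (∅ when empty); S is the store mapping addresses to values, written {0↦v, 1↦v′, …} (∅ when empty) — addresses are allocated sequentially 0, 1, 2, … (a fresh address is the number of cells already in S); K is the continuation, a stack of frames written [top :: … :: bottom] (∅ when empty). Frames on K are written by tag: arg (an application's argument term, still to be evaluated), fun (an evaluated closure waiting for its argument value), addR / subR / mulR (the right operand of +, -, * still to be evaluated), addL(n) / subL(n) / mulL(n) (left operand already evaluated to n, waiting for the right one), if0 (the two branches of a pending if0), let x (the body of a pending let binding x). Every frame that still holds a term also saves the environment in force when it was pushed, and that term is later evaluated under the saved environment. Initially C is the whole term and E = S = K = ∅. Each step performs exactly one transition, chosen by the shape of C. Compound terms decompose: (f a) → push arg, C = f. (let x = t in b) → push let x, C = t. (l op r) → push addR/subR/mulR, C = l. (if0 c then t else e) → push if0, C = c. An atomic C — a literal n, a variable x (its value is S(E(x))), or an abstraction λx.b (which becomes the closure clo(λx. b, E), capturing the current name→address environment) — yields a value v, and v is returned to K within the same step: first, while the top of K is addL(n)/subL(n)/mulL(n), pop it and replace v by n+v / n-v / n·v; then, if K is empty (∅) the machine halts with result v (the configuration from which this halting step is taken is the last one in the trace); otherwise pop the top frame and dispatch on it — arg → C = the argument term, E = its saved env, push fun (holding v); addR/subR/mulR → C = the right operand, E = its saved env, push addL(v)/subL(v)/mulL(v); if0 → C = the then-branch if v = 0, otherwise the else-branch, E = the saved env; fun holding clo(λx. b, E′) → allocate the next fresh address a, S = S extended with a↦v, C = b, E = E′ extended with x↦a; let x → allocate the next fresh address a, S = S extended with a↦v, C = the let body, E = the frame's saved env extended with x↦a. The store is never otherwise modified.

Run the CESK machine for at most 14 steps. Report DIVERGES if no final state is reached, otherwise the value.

Answer: DIVERGES (no final state within 14 steps)

Execution trace:
0. <C=(4 - ((λx. (x x)) (λx. (x x)))), E=∅, S=∅, K=∅>
1. <C=4, E=∅, S=∅, K=[subR]>
2. <C=((λx. (x x)) (λx. (x x))), E=∅, S=∅, K=[subL(4)]>
3. <C=(λx. (x x)), E=∅, S=∅, K=[arg :: subL(4)]>
4. <C=(λx. (x x)), E=∅, S=∅, K=[fun :: subL(4)]>
5. <C=(x x), E={x↦0}, S={0↦clo(λx. (x x), ∅)}, K=[subL(4)]>
6. <C=x, E={x↦0}, S={0↦clo(λx. (x x), ∅)}, K=[arg :: subL(4)]>
7. <C=x, E={x↦0}, S={0↦clo(λx. (x x), ∅)}, K=[fun :: subL(4)]>
8. <C=(x x), E={x↦1}, S={0↦clo(λx. (x x), ∅), 1↦clo(λx. (x x), ∅)}, K=[subL(4)]>
9. <C=x, E={x↦1}, S={0↦clo(λx. (x x), ∅), 1↦clo(λx. (x x), ∅)}, K=[arg :: subL(4)]>
10. <C=x, E={x↦1}, S={0↦clo(λx. (x x), ∅), 1↦clo(λx. (x x), ∅)}, K=[fun :: subL(4)]>
11. <C=(x x), E={x↦2}, S={0↦clo(λx. (x x), ∅), 1↦clo(λx. (x x), ∅), 2↦clo(λx. (x x), ∅)}, K=[subL(4)]>
12. <C=x, E={x↦2}, S={0↦clo(λx. (x x), ∅), 1↦clo(λx. (x x), ∅), 2↦clo(λx. (x x), ∅)}, K=[arg :: subL(4)]>
13. <C=x, E={x↦2}, S={0↦clo(λx. (x x), ∅), 1↦clo(λx. (x x), ∅), 2↦clo(λx. (x x), ∅)}, K=[fun :: subL(4)]>
14. <C=(x x), E={x↦3}, S={0↦clo(λx. (x x), ∅), 1↦clo(λx. (x x), ∅), 2↦clo(λx. (x x), ∅), 3↦clo(λx. (x x), ∅)}, K=[subL(4)]>
→ 14 transitions taken and the configuration is still not final: no result within 14 steps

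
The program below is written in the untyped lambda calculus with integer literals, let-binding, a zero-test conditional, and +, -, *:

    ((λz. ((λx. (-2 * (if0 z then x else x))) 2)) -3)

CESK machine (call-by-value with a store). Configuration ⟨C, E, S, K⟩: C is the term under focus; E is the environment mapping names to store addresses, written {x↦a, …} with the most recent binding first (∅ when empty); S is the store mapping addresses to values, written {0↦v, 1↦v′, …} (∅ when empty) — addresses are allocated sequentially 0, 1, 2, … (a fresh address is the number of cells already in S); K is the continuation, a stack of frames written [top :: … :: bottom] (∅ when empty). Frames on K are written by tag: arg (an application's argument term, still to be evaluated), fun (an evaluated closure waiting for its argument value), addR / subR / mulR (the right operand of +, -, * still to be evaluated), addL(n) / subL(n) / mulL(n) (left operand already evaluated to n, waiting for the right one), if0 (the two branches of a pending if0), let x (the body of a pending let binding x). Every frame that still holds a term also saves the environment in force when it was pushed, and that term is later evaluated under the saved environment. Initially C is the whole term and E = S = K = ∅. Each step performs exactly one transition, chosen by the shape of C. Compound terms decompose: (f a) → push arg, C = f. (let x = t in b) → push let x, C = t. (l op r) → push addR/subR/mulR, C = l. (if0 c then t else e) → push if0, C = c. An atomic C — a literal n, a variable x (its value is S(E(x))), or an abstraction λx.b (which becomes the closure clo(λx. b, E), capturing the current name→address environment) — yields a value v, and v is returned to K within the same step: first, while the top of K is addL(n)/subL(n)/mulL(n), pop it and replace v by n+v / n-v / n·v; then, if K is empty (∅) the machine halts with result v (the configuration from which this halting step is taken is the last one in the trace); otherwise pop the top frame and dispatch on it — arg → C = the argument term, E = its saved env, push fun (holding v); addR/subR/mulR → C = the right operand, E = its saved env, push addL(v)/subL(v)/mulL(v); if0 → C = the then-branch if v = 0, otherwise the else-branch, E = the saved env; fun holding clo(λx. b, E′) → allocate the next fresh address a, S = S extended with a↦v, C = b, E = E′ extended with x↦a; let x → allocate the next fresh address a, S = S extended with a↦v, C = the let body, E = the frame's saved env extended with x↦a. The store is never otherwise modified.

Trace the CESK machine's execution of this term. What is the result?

step 0: [C=((λz. ((λx. (-2 * (if0 z then x else x))) 2)) -3) | E=∅ | S=∅ | K=∅]
step 1: [C=(λz. ((λx. (-2 * (if0 z then x else x))) 2)) | E=∅ | S=∅ | K=[arg]]
step 2: [C=-3 | E=∅ | S=∅ | K=[fun]]
step 3: [C=((λx. (-2 * (if0 z then x else x))) 2) | E={z↦0} | S={0↦-3} | K=∅]
step 4: [C=(λx. (-2 * (if0 z then x else x))) | E={z↦0} | S={0↦-3} | K=[arg]]
step 5: [C=2 | E={z↦0} | S={0↦-3} | K=[fun]]
step 6: [C=(-2 * (if0 z then x else x)) | E={x↦1, z↦0} | S={0↦-3, 1↦2} | K=∅]
step 7: [C=-2 | E={x↦1, z↦0} | S={0↦-3, 1↦2} | K=[mulR]]
step 8: [C=(if0 z then x else x) | E={x↦1, z↦0} | S={0↦-3, 1↦2} | K=[mulL(-2)]]
step 9: [C=z | E={x↦1, z↦0} | S={0↦-3, 1↦2} | K=[if0 :: mulL(-2)]]
step 10: [C=x | E={x↦1, z↦0} | S={0↦-3, 1↦2} | K=[mulL(-2)]]
→ final value -4

Answer: -4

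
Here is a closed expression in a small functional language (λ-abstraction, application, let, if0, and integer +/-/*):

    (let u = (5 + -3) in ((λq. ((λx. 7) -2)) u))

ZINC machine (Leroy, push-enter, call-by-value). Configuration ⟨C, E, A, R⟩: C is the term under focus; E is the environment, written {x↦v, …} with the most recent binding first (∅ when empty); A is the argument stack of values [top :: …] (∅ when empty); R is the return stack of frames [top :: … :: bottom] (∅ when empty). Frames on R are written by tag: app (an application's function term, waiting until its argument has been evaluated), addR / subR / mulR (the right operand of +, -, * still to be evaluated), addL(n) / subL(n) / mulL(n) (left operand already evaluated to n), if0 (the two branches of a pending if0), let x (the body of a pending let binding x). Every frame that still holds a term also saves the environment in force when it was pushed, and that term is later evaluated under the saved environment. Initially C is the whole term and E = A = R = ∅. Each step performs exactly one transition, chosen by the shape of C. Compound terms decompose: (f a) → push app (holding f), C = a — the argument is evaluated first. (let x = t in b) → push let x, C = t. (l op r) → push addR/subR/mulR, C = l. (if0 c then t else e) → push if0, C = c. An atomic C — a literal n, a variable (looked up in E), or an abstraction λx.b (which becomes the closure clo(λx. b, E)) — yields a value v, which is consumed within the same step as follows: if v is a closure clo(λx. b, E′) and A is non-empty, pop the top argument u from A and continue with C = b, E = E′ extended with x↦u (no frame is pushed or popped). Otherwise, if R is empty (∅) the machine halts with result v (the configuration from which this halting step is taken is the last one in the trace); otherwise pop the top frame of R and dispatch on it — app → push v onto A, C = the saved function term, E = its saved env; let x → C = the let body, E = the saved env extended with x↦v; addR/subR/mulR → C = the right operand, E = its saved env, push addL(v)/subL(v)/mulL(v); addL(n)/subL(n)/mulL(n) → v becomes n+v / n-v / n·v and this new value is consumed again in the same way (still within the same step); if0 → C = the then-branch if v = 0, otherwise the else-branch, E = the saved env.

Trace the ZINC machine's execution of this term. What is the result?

Answer: 7

Machine steps:
step 0: <C=(let u = (5 + -3) in ((λq. ((λx. 7) -2)) u)), E=∅, A=∅, R=∅>
step 1: <C=(5 + -3), E=∅, A=∅, R=[let u]>
step 2: <C=5, E=∅, A=∅, R=[addR :: let u]>
step 3: <C=-3, E=∅, A=∅, R=[addL(5) :: let u]>
step 4: <C=((λq. ((λx. 7) -2)) u), E={u↦2}, A=∅, R=∅>
step 5: <C=u, E={u↦2}, A=∅, R=[app]>
step 6: <C=(λq. ((λx. 7) -2)), E={u↦2}, A=[2], R=∅>
step 7: <C=((λx. 7) -2), E={q↦2, u↦2}, A=∅, R=∅>
step 8: <C=-2, E={q↦2, u↦2}, A=∅, R=[app]>
step 9: <C=(λx. 7), E={q↦2, u↦2}, A=[-2], R=∅>
step 10: <C=7, E={x↦-2, q↦2, u↦2}, A=∅, R=∅>
→ final value 7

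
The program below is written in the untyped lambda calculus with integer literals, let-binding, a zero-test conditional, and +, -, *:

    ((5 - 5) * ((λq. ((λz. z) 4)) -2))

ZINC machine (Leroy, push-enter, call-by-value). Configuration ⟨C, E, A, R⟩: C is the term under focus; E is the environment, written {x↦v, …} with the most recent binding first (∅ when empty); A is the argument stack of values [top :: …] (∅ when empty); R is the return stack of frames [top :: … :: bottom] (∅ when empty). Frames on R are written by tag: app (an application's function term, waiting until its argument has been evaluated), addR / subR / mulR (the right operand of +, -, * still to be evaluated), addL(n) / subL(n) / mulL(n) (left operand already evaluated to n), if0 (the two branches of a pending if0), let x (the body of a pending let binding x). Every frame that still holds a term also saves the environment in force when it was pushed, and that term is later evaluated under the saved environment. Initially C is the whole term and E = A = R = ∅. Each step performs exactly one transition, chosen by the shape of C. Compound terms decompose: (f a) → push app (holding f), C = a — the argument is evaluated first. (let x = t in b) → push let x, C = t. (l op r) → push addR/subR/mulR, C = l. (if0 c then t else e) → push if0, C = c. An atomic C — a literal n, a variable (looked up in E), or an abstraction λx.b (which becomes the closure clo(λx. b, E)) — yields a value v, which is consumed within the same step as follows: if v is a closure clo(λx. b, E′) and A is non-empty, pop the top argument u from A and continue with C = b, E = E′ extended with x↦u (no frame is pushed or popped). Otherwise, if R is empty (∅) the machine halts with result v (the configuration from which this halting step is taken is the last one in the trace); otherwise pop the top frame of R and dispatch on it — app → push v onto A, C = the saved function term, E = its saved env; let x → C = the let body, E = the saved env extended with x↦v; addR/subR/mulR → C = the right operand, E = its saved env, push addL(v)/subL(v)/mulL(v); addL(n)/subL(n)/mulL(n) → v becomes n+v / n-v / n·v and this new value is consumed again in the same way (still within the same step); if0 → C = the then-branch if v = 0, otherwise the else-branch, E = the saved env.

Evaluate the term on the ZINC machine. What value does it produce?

Answer: 0

Execution trace:
[0] <C=((5 - 5) * ((λq. ((λz. z) 4)) -2)), E=∅, A=∅, R=∅>
[1] <C=(5 - 5), E=∅, A=∅, R=[mulR]>
[2] <C=5, E=∅, A=∅, R=[subR :: mulR]>
[3] <C=5, E=∅, A=∅, R=[subL(5) :: mulR]>
[4] <C=((λq. ((λz. z) 4)) -2), E=∅, A=∅, R=[mulL(0)]>
[5] <C=-2, E=∅, A=∅, R=[app :: mulL(0)]>
[6] <C=(λq. ((λz. z) 4)), E=∅, A=[-2], R=[mulL(0)]>
[7] <C=((λz. z) 4), E={q↦-2}, A=∅, R=[mulL(0)]>
[8] <C=4, E={q↦-2}, A=∅, R=[app :: mulL(0)]>
[9] <C=(λz. z), E={q↦-2}, A=[4], R=[mulL(0)]>
[10] <C=z, E={z↦4, q↦-2}, A=∅, R=[mulL(0)]>
→ final value 0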